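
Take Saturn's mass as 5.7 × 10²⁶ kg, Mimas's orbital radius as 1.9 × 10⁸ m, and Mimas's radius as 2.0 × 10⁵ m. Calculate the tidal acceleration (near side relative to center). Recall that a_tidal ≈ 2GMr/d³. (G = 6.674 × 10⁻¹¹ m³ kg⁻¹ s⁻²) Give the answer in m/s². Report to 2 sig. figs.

2.2 × 10⁻³ m/s²

Δg = 2GMr/d³
   = 2 × (6.674 × 10⁻¹¹) × (5.7 × 10²⁶) × (2.0 × 10⁵) / (1.9 × 10⁸)³
   = 2.2 × 10⁻³ m/s²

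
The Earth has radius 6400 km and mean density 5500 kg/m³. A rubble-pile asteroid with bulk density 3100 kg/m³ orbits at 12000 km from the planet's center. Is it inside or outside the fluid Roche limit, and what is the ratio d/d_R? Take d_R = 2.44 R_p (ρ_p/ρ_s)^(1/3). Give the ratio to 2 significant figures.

d_R = 2.44 × (6400 km) × (5500/3100)^(1/3) = 18900 km
d/d_R = (12000) / (18900) = 0.63
Since d/d_R < 1, the body is inside the Roche limit.

inside; d/d_R ≈ 0.63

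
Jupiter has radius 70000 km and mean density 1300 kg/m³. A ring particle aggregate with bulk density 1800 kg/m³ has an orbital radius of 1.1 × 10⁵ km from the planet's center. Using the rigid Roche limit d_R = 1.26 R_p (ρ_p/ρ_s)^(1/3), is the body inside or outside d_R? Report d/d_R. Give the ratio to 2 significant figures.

outside; d/d_R ≈ 1.4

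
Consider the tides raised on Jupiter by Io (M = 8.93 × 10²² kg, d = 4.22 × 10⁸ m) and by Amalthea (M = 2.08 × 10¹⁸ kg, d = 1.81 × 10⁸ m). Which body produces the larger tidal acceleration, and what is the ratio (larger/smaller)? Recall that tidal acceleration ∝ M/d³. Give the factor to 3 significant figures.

Tidal stretch scales as M/d³; compute that for each body.
Io: (8.93 × 10²²) / (4.22 × 10⁸)³ = 1.188 × 10⁻³
Amalthea: (2.08 × 10¹⁸) / (1.81 × 10⁸)³ = 3.508 × 10⁻⁷
Ratio (larger/smaller) = 3390

Io, by a factor of ≈ 3390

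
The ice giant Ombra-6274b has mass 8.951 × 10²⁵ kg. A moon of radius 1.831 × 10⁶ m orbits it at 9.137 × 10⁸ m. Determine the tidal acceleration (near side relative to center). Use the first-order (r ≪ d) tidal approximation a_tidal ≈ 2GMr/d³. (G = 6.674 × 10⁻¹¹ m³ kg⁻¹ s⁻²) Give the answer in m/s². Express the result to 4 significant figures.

2.868 × 10⁻⁵ m/s²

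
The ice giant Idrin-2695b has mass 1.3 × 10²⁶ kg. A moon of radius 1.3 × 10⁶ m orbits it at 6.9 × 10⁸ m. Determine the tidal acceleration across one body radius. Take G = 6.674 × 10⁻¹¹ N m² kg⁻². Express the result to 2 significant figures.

6.9 × 10⁻⁵ m/s²

Δg = 2GMr/d³
   = 2 × (6.674 × 10⁻¹¹) × (1.3 × 10²⁶) × (1.3 × 10⁶) / (6.9 × 10⁸)³
   = 6.9 × 10⁻⁵ m/s²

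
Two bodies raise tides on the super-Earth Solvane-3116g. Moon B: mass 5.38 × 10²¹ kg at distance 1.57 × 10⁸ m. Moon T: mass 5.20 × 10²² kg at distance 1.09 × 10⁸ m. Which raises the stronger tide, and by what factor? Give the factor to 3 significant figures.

Moon T, by a factor of ≈ 28.9

Compare M/d³ for the two perturbers:
Moon B: (5.38 × 10²¹) / (1.57 × 10⁸)³ = 1.390 × 10⁻³
Moon T: (5.20 × 10²²) / (1.09 × 10⁸)³ = 4.015 × 10⁻²
Ratio (larger/smaller) = 28.9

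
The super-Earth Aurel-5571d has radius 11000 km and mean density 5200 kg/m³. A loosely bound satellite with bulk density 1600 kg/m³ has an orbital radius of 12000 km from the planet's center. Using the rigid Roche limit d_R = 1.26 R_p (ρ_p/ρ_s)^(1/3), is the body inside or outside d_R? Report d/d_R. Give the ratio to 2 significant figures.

inside; d/d_R ≈ 0.58

d_R = 1.26 × (11000 km) × (5200/1600)^(1/3) = 20530 km
d/d_R = (12000) / (20530) = 0.58
Since d/d_R < 1, the body is inside the Roche limit.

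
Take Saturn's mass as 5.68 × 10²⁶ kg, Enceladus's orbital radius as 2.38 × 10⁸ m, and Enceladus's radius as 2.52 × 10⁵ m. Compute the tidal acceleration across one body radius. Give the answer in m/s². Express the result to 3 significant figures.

Δa = 2GMr/d³
   = 2 × (6.674 × 10⁻¹¹) × (5.68 × 10²⁶) × (2.52 × 10⁵) / (2.38 × 10⁸)³
   = 1.42 × 10⁻³ m/s²

1.42 × 10⁻³ m/s²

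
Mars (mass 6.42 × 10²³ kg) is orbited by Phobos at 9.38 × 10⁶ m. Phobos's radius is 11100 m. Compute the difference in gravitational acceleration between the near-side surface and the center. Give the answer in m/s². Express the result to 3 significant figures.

Δg = 2GMr/d³
   = 2 × (6.674 × 10⁻¹¹) × (6.42 × 10²³) × (11100) / (9.38 × 10⁶)³
   = 1.15 × 10⁻³ m/s²

1.15 × 10⁻³ m/s²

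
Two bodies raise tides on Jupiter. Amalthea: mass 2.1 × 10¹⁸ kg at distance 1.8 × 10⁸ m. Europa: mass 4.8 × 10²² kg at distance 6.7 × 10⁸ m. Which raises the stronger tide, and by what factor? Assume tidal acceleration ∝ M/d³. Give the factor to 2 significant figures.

The tide-raising term goes as M/d³ (the gradient of a 1/d² field).
Amalthea: (2.1 × 10¹⁸) / (1.8 × 10⁸)³ = 3.601 × 10⁻⁷
Europa: (4.8 × 10²²) / (6.7 × 10⁸)³ = 1.596 × 10⁻⁴
Ratio (larger/smaller) = 440

Europa, by a factor of ≈ 440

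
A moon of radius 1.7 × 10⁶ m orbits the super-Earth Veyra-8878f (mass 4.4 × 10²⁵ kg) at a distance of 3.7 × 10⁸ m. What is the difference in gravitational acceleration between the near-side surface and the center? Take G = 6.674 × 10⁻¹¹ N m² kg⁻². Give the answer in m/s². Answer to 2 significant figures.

Δa = 2GMr/d³
   = 2 × (6.674 × 10⁻¹¹) × (4.4 × 10²⁵) × (1.7 × 10⁶) / (3.7 × 10⁸)³
   = 2.0 × 10⁻⁴ m/s²

2.0 × 10⁻⁴ m/s²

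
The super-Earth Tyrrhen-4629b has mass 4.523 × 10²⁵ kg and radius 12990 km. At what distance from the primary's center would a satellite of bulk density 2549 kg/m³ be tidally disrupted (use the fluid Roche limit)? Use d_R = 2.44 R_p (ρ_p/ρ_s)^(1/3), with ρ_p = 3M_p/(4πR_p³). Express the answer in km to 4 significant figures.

ρ_p = 3M_p/(4πR_p³) = 3 × (4.523 × 10²⁵) / (4π × (1.299 × 10⁷ m)³) = 4926 kg/m³
d_R = 2.44 × 12990 km × (4926/2549)^(1/3)
    = 39480 km

39480 km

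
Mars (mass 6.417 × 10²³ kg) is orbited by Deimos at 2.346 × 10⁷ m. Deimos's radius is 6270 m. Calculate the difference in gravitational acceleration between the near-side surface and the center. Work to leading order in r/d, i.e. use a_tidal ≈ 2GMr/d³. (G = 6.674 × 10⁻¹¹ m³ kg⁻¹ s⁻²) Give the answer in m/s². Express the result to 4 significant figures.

4.159 × 10⁻⁵ m/s²

The tidal stretch is the gradient of GM/d² times the body's extent r, hence the 1/d³ dependence.
Δg = 2GMr/d³
   = 2 × (6.674 × 10⁻¹¹) × (6.417 × 10²³) × (6270) / (2.346 × 10⁷)³
   = 4.159 × 10⁻⁵ m/s²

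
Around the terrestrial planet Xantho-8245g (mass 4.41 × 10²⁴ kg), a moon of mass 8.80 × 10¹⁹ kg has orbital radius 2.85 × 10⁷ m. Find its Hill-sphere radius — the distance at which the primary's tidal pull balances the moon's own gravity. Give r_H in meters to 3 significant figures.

5.36 × 10⁵ m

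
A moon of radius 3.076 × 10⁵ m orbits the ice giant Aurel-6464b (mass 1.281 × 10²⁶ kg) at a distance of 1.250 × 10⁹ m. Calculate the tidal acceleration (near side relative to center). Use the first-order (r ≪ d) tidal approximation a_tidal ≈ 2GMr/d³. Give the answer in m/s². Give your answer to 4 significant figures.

Δa = 2GMr/d³
   = 2 × (6.674 × 10⁻¹¹) × (1.281 × 10²⁶) × (3.076 × 10⁵) / (1.250 × 10⁹)³
   = 2.693 × 10⁻⁶ m/s²

2.693 × 10⁻⁶ m/s²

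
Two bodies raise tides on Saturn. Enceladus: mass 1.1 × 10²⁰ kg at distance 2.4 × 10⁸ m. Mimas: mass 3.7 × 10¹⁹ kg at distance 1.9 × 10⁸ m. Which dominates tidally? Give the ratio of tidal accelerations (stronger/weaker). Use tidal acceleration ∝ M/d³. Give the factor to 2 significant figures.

The tide-raising term goes as M/d³ (the gradient of a 1/d² field).
Enceladus: (1.1 × 10²⁰) / (2.4 × 10⁸)³ = 7.957 × 10⁻⁶
Mimas: (3.7 × 10¹⁹) / (1.9 × 10⁸)³ = 5.394 × 10⁻⁶
Ratio (larger/smaller) = 1.5

Enceladus, by a factor of ≈ 1.5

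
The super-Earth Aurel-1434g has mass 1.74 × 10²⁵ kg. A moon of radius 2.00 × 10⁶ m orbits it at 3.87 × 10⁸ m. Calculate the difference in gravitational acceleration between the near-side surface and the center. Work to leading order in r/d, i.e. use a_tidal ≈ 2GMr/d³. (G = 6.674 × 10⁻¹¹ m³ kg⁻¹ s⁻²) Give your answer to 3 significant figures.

8.01 × 10⁻⁵ m/s²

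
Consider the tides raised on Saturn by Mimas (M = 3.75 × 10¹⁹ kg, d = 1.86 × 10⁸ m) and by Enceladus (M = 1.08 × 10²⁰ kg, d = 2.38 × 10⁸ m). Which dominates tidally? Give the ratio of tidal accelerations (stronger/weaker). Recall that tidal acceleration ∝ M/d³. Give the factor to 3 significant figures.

The tide-raising term goes as M/d³ (the gradient of a 1/d² field).
Mimas: (3.75 × 10¹⁹) / (1.86 × 10⁸)³ = 5.828 × 10⁻⁶
Enceladus: (1.08 × 10²⁰) / (2.38 × 10⁸)³ = 8.011 × 10⁻⁶
Ratio (larger/smaller) = 1.37

Enceladus, by a factor of ≈ 1.37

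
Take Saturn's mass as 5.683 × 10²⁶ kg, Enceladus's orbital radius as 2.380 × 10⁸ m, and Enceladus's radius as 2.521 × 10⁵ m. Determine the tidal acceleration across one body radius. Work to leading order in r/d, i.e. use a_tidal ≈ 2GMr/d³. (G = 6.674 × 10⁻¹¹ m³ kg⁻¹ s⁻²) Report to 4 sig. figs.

Since r ≪ d, expand the inverse-square field across one radius to get the leading 2GMr/d³ term.
a_tidal = 2GMr/d³
        = 2 × (6.674 × 10⁻¹¹) × (5.683 × 10²⁶) × (2.521 × 10⁵) / (2.380 × 10⁸)³
        = 1.419 × 10⁻³ m/s²

1.419 × 10⁻³ m/s²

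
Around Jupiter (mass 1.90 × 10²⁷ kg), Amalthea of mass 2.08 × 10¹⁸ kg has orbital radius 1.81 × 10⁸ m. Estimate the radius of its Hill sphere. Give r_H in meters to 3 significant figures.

r_H ≈ a (m/3M)^(1/3)
    = (1.81 × 10⁸) × (2.08 × 10¹⁸ / (3 × 1.90 × 10²⁷))^(1/3)
    = 1.29 × 10⁵ m

1.29 × 10⁵ m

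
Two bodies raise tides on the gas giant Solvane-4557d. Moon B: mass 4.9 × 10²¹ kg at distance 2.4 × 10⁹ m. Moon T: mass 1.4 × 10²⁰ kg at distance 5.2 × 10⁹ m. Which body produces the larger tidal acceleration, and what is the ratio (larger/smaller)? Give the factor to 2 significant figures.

Moon B, by a factor of ≈ 360

The tide-raising term goes as M/d³ (the gradient of a 1/d² field).
Moon B: (4.9 × 10²¹) / (2.4 × 10⁹)³ = 3.545 × 10⁻⁷
Moon T: (1.4 × 10²⁰) / (5.2 × 10⁹)³ = 9.957 × 10⁻¹⁰
Ratio (larger/smaller) = 360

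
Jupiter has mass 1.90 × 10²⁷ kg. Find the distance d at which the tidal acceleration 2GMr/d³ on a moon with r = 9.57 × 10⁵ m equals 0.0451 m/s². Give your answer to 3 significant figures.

1.75 × 10⁸ m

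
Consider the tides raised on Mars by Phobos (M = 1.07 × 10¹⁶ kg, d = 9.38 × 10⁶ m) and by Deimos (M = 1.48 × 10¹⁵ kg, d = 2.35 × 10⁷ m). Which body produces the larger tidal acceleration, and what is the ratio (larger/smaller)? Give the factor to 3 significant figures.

Phobos, by a factor of ≈ 114

Compare M/d³ for the two perturbers:
Phobos: (1.07 × 10¹⁶) / (9.38 × 10⁶)³ = 1.297 × 10⁻⁵
Deimos: (1.48 × 10¹⁵) / (2.35 × 10⁷)³ = 1.140 × 10⁻⁷
Ratio (larger/smaller) = 114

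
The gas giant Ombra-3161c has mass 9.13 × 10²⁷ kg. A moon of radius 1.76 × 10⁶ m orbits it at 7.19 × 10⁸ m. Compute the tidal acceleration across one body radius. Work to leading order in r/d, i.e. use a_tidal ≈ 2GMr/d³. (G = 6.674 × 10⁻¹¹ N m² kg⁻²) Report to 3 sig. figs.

Since r ≪ d, expand the inverse-square field across one radius to get the leading 2GMr/d³ term.
a_tidal = 2GMr/d³
        = 2 × (6.674 × 10⁻¹¹) × (9.13 × 10²⁷) × (1.76 × 10⁶) / (7.19 × 10⁸)³
        = 5.77 × 10⁻³ m/s²

5.77 × 10⁻³ m/s²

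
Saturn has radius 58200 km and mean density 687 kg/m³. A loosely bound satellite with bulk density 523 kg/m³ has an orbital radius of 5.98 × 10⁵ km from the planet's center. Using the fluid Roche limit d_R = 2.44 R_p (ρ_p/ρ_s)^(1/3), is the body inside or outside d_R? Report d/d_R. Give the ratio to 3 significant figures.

outside; d/d_R ≈ 3.85

d_R = 2.44 × (58200 km) × (687/523)^(1/3) = 1.555 × 10⁵ km
d/d_R = (5.98 × 10⁵) / (1.555 × 10⁵) = 3.85
Since d/d_R > 1, the body is outside the Roche limit.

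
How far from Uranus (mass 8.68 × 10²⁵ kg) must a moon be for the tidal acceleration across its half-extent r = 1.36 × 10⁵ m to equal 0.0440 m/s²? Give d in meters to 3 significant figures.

3.30 × 10⁷ m

2GMr/d³ = a_tidal  ⇒  d = (2GMr / a_tidal)^(1/3)
d = (2 × 6.674×10⁻¹¹ × (8.68 × 10²⁵) × (1.36 × 10⁵) / (0.0440))^(1/3)
  = 3.30 × 10⁷ m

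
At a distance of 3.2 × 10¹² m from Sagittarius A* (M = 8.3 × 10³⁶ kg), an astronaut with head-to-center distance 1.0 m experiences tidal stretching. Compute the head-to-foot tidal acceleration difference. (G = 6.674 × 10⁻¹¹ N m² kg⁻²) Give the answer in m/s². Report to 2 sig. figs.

a_tidal = 4GMr/d³
        = 4 × (6.674 × 10⁻¹¹) × (8.3 × 10³⁶) × (1.0) / (3.2 × 10¹²)³
        = 6.8 × 10⁻¹¹ m/s²

6.8 × 10⁻¹¹ m/s²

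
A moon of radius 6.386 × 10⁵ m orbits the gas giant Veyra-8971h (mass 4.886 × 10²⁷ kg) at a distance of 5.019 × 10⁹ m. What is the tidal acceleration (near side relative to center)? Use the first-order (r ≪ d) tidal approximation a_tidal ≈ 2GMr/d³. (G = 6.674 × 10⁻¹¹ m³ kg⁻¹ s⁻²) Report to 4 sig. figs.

3.294 × 10⁻⁶ m/s²

The tidal stretch is the gradient of GM/d² times the body's extent r, hence the 1/d³ dependence.
Δg = 2GMr/d³
   = 2 × (6.674 × 10⁻¹¹) × (4.886 × 10²⁷) × (6.386 × 10⁵) / (5.019 × 10⁹)³
   = 3.294 × 10⁻⁶ m/s²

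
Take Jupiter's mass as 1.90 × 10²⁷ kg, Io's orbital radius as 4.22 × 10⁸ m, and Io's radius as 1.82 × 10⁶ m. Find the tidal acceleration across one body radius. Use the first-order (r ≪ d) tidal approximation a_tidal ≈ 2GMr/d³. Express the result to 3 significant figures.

6.14 × 10⁻³ m/s²

Δg = 2GMr/d³
   = 2 × (6.674 × 10⁻¹¹) × (1.90 × 10²⁷) × (1.82 × 10⁶) / (4.22 × 10⁸)³
   = 6.14 × 10⁻³ m/s²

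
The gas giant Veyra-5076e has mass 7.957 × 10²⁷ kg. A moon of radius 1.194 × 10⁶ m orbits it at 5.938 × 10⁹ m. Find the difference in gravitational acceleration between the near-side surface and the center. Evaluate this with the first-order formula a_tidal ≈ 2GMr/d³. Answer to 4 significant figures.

6.057 × 10⁻⁶ m/s²

a_tidal = 2GMr/d³
        = 2 × (6.674 × 10⁻¹¹) × (7.957 × 10²⁷) × (1.194 × 10⁶) / (5.938 × 10⁹)³
        = 6.057 × 10⁻⁶ m/s²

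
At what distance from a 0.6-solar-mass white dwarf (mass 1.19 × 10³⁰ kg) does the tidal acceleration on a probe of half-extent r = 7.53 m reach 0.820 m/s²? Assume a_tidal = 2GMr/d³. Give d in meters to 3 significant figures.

1.13 × 10⁷ m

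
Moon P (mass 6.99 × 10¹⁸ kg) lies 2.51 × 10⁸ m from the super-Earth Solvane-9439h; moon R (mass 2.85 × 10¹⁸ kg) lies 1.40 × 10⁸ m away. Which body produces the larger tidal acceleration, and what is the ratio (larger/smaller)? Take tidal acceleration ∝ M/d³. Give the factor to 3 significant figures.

Moon R, by a factor of ≈ 2.35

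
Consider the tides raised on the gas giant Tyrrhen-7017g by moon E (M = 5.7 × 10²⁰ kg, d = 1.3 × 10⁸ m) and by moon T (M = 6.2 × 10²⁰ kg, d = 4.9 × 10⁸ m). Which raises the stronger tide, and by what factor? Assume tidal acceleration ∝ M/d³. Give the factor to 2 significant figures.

Compare M/d³ for the two perturbers:
Moon E: (5.7 × 10²⁰) / (1.3 × 10⁸)³ = 2.594 × 10⁻⁴
Moon T: (6.2 × 10²⁰) / (4.9 × 10⁸)³ = 5.270 × 10⁻⁶
Ratio (larger/smaller) = 49

Moon E, by a factor of ≈ 49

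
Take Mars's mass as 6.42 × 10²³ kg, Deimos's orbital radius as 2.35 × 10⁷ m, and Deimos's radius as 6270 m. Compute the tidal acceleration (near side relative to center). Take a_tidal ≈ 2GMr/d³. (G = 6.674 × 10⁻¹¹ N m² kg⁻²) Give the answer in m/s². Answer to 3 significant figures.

Δg = 2GMr/d³
   = 2 × (6.674 × 10⁻¹¹) × (6.42 × 10²³) × (6270) / (2.35 × 10⁷)³
   = 4.14 × 10⁻⁵ m/s²

4.14 × 10⁻⁵ m/s²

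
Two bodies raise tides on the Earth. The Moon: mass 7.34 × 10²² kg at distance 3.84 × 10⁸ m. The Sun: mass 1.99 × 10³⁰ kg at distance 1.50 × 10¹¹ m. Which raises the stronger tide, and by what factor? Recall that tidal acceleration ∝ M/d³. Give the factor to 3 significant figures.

Compare M/d³ for the two perturbers:
The Moon: (7.34 × 10²²) / (3.84 × 10⁸)³ = 1.296 × 10⁻³
The Sun: (1.99 × 10³⁰) / (1.50 × 10¹¹)³ = 5.896 × 10⁻⁴
Ratio (larger/smaller) = 2.20

The Moon, by a factor of ≈ 2.20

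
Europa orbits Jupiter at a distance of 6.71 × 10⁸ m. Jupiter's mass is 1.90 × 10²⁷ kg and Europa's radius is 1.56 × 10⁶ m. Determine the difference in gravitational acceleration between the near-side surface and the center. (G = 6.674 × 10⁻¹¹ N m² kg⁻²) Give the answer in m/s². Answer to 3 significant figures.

1.31 × 10⁻³ m/s²

Differencing GM/(d−r)² and GM/d² to first order in r/d gives 2GMr/d³.
Δg = 2GMr/d³
   = 2 × (6.674 × 10⁻¹¹) × (1.90 × 10²⁷) × (1.56 × 10⁶) / (6.71 × 10⁸)³
   = 1.31 × 10⁻³ m/s²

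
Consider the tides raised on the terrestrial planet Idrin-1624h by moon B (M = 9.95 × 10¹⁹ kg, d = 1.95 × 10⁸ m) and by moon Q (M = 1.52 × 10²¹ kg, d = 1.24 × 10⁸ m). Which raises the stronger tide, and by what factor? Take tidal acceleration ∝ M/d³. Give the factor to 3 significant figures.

Tidal acceleration ∝ M/d³, so compare M/d³ for each.
Moon B: (9.95 × 10¹⁹) / (1.95 × 10⁸)³ = 1.342 × 10⁻⁵
Moon Q: (1.52 × 10²¹) / (1.24 × 10⁸)³ = 7.972 × 10⁻⁴
Ratio (larger/smaller) = 59.4

Moon Q, by a factor of ≈ 59.4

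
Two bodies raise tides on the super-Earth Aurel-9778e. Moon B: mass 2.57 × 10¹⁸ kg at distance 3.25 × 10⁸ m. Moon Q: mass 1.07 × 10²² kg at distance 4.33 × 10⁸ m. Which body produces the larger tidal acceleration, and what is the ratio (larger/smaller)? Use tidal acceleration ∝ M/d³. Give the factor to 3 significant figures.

Tidal acceleration ∝ M/d³, so compare M/d³ for each.
Moon B: (2.57 × 10¹⁸) / (3.25 × 10⁸)³ = 7.487 × 10⁻⁸
Moon Q: (1.07 × 10²²) / (4.33 × 10⁸)³ = 1.318 × 10⁻⁴
Ratio (larger/smaller) = 1760

Moon Q, by a factor of ≈ 1760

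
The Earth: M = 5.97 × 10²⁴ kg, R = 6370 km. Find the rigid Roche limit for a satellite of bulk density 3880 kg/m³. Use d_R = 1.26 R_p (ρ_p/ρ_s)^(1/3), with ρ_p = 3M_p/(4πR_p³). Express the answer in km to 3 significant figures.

ρ_p = 3M_p/(4πR_p³) = 3 × (5.97 × 10²⁴) / (4π × (6.37 × 10⁶ m)³) = 5510 kg/m³
d_R = 1.26 × 6370 km × (5510/3880)^(1/3)
    = 9020 km

9020 km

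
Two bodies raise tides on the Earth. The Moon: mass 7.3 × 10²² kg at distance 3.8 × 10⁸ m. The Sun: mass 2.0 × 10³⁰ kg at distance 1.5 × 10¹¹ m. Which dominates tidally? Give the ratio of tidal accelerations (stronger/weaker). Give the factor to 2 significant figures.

The Moon, by a factor of ≈ 2.2

Tidal acceleration ∝ M/d³, so compare M/d³ for each.
The Moon: (7.3 × 10²²) / (3.8 × 10⁸)³ = 1.330 × 10⁻³
The Sun: (2.0 × 10³⁰) / (1.5 × 10¹¹)³ = 5.926 × 10⁻⁴
Ratio (larger/smaller) = 2.2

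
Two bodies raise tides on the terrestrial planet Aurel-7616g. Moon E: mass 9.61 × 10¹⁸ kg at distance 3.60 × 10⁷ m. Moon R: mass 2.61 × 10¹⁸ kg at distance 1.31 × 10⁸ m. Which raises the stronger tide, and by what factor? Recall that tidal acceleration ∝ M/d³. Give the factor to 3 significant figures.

Moon E, by a factor of ≈ 177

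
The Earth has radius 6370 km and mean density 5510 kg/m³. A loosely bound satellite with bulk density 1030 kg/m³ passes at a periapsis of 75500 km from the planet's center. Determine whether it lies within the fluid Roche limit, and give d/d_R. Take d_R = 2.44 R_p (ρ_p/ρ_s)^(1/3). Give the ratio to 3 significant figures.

d_R = 2.44 × (6370 km) × (5510/1030)^(1/3) = 27180 km
d/d_R = (75500) / (27180) = 2.78
Since d/d_R > 1, the body is outside the Roche limit.

outside; d/d_R ≈ 2.78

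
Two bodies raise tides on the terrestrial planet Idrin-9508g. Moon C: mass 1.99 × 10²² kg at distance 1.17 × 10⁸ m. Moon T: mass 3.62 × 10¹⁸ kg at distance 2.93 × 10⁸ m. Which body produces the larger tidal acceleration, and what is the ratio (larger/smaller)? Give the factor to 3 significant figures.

Compare M/d³ for the two perturbers:
Moon C: (1.99 × 10²²) / (1.17 × 10⁸)³ = 1.242 × 10⁻²
Moon T: (3.62 × 10¹⁸) / (2.93 × 10⁸)³ = 1.439 × 10⁻⁷
Ratio (larger/smaller) = 86300

Moon C, by a factor of ≈ 86300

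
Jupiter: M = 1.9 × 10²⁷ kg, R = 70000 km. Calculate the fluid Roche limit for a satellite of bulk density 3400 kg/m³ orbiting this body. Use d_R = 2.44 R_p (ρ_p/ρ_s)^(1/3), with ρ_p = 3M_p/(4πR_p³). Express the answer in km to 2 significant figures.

1.2 × 10⁵ km

ρ_p = 3M_p/(4πR_p³) = 3 × (1.9 × 10²⁷) / (4π × (7.0 × 10⁷ m)³) = 1300 kg/m³
d_R = 2.44 × 70000 km × (1300/3400)^(1/3)
    = 1.2 × 10⁵ km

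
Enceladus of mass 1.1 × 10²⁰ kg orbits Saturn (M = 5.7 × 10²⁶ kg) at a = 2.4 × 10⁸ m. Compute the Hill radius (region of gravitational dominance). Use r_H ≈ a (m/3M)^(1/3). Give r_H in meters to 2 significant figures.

r_H ≈ a (m/3M)^(1/3)
    = (2.4 × 10⁸) × (1.1 × 10²⁰ / (3 × 5.7 × 10²⁶))^(1/3)
    = 9.6 × 10⁵ m

9.6 × 10⁵ m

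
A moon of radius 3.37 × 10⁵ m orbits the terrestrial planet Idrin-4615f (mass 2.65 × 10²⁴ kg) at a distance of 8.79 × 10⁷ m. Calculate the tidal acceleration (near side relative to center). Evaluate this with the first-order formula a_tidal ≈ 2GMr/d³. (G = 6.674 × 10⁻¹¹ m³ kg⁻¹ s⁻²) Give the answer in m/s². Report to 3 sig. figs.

The tidal stretch is the gradient of GM/d² times the body's extent r, hence the 1/d³ dependence.
Δg = 2GMr/d³
   = 2 × (6.674 × 10⁻¹¹) × (2.65 × 10²⁴) × (3.37 × 10⁵) / (8.79 × 10⁷)³
   = 1.76 × 10⁻⁴ m/s²

1.76 × 10⁻⁴ m/s²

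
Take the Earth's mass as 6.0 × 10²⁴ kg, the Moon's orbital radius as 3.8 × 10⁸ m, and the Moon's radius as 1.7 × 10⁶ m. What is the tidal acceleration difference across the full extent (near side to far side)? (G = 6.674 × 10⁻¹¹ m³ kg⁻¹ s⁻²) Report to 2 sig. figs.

5.0 × 10⁻⁵ m/s²

Δa = 4GMr/d³
   = 4 × (6.674 × 10⁻¹¹) × (6.0 × 10²⁴) × (1.7 × 10⁶) / (3.8 × 10⁸)³
   = 5.0 × 10⁻⁵ m/s²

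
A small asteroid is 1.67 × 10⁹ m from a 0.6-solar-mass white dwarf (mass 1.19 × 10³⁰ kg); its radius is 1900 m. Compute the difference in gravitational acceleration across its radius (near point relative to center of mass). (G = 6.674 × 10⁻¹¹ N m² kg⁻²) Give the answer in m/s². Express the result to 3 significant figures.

Δa = 2GMr/d³
   = 2 × (6.674 × 10⁻¹¹) × (1.19 × 10³⁰) × (1900) / (1.67 × 10⁹)³
   = 6.48 × 10⁻⁵ m/s²

6.48 × 10⁻⁵ m/s²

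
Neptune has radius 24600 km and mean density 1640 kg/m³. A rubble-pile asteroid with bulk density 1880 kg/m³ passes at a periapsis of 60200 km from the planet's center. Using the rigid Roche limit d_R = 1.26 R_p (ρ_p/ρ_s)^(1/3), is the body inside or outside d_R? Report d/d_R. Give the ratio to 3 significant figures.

outside; d/d_R ≈ 2.03

d_R = 1.26 × (24600 km) × (1640/1880)^(1/3) = 29620 km
d/d_R = (60200) / (29620) = 2.03
Since d/d_R > 1, the body is outside the Roche limit.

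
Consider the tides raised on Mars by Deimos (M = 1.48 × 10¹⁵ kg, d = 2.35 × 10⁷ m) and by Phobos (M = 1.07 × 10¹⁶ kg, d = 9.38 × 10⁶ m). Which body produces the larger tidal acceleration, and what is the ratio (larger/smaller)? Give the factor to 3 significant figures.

Phobos, by a factor of ≈ 114

Compare M/d³ for the two perturbers:
Deimos: (1.48 × 10¹⁵) / (2.35 × 10⁷)³ = 1.140 × 10⁻⁷
Phobos: (1.07 × 10¹⁶) / (9.38 × 10⁶)³ = 1.297 × 10⁻⁵
Ratio (larger/smaller) = 114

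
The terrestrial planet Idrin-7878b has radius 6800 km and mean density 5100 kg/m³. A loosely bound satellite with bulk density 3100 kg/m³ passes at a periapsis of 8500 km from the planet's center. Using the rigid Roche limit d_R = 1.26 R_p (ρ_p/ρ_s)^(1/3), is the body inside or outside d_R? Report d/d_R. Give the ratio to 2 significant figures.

inside; d/d_R ≈ 0.84

d_R = 1.26 × (6800 km) × (5100/3100)^(1/3) = 10110 km
d/d_R = (8500) / (10110) = 0.84
Since d/d_R < 1, the body is inside the Roche limit.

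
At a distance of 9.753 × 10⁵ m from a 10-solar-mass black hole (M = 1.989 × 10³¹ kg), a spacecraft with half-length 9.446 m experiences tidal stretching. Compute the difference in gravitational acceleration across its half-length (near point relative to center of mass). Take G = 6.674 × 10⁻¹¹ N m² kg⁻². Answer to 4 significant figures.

a_tidal = 2GMr/d³
        = 2 × (6.674 × 10⁻¹¹) × (1.989 × 10³¹) × (9.446) / (9.753 × 10⁵)³
        = 2.703 × 10⁴ m/s²

2.703 × 10⁴ m/s²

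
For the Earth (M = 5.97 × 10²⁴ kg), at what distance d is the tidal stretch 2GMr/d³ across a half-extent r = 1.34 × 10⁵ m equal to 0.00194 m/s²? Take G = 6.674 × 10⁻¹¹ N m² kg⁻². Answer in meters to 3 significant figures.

3.80 × 10⁷ m

2GMr/d³ = a_tidal  ⇒  d = (2GMr / a_tidal)^(1/3)
d = (2 × 6.674×10⁻¹¹ × (5.97 × 10²⁴) × (1.34 × 10⁵) / (0.00194))^(1/3)
  = 3.80 × 10⁷ m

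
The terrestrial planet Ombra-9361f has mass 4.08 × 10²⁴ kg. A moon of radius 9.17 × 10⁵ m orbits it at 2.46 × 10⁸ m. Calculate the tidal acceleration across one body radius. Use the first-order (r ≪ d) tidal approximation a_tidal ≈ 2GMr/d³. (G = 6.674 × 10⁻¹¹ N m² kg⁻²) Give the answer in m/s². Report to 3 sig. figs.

Δa = 2GMr/d³
   = 2 × (6.674 × 10⁻¹¹) × (4.08 × 10²⁴) × (9.17 × 10⁵) / (2.46 × 10⁸)³
   = 3.35 × 10⁻⁵ m/s²

3.35 × 10⁻⁵ m/s²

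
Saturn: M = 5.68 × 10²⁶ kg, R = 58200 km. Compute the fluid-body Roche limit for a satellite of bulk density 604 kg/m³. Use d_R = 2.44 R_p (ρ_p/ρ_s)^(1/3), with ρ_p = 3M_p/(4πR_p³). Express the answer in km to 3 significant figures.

ρ_p = 3M_p/(4πR_p³) = 3 × (5.68 × 10²⁶) / (4π × (5.82 × 10⁷ m)³) = 688 kg/m³
d_R = 2.44 × 58200 km × (688/604)^(1/3)
    = 1.48 × 10⁵ km

1.48 × 10⁵ km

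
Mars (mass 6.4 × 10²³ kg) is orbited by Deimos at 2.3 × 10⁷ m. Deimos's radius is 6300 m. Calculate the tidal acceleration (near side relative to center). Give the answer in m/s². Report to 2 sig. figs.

4.4 × 10⁻⁵ m/s²

a_tidal = 2GMr/d³
        = 2 × (6.674 × 10⁻¹¹) × (6.4 × 10²³) × (6300) / (2.3 × 10⁷)³
        = 4.4 × 10⁻⁵ m/s²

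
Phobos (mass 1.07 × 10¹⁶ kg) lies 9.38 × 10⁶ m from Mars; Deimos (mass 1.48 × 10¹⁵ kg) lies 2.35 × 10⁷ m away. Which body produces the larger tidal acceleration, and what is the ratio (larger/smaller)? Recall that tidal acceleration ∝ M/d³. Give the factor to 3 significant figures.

Phobos, by a factor of ≈ 114

Tidal acceleration ∝ M/d³, so compare M/d³ for each.
Phobos: (1.07 × 10¹⁶) / (9.38 × 10⁶)³ = 1.297 × 10⁻⁵
Deimos: (1.48 × 10¹⁵) / (2.35 × 10⁷)³ = 1.140 × 10⁻⁷
Ratio (larger/smaller) = 114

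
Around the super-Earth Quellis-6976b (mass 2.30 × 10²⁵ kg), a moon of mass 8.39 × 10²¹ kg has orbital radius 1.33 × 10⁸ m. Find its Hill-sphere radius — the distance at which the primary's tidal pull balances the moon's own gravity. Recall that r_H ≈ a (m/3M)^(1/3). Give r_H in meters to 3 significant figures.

r_H ≈ a (m/3M)^(1/3)
    = (1.33 × 10⁸) × (8.39 × 10²¹ / (3 × 2.30 × 10²⁵))^(1/3)
    = 6.59 × 10⁶ m

6.59 × 10⁶ m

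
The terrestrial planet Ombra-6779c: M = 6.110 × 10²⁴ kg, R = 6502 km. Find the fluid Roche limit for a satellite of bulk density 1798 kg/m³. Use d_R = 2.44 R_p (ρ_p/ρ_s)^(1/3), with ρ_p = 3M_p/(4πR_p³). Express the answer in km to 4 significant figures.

ρ_p = 3M_p/(4πR_p³) = 3 × (6.110 × 10²⁴) / (4π × (6.502 × 10⁶ m)³) = 5307 kg/m³
d_R = 2.44 × 6502 km × (5307/1798)^(1/3)
    = 22760 km

22760 km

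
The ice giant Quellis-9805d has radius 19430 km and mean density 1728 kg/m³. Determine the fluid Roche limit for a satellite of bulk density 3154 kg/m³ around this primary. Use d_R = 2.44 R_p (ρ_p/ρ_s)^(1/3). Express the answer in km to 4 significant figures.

d_R = 2.44 × 19430 km × (1728/3154)^(1/3)
    = 38790 km

38790 km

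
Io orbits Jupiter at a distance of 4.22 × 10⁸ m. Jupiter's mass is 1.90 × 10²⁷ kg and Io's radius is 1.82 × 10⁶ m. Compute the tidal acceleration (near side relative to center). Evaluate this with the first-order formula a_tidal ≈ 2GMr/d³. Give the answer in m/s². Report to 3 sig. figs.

Δg = 2GMr/d³
   = 2 × (6.674 × 10⁻¹¹) × (1.90 × 10²⁷) × (1.82 × 10⁶) / (4.22 × 10⁸)³
   = 6.14 × 10⁻³ m/s²

6.14 × 10⁻³ m/s²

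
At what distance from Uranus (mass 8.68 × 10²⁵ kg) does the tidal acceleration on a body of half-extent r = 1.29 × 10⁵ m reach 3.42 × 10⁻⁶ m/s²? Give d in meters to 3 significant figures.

2GMr/d³ = a_tidal  ⇒  d = (2GMr / a_tidal)^(1/3)
d = (2 × 6.674×10⁻¹¹ × (8.68 × 10²⁵) × (1.29 × 10⁵) / (3.42 × 10⁻⁶))^(1/3)
  = 7.59 × 10⁸ m

7.59 × 10⁸ m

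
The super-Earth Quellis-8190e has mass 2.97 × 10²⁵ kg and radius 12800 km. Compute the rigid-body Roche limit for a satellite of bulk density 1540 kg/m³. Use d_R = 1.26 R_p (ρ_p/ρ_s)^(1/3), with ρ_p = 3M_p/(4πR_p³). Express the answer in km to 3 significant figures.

21000 km

ρ_p = 3M_p/(4πR_p³) = 3 × (2.97 × 10²⁵) / (4π × (1.28 × 10⁷ m)³) = 3380 kg/m³
d_R = 1.26 × 12800 km × (3380/1540)^(1/3)
    = 21000 km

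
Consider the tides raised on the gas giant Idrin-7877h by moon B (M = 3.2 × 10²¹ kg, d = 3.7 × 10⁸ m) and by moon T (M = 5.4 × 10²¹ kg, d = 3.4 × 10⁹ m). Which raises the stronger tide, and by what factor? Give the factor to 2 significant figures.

Moon B, by a factor of ≈ 460

Tidal stretch scales as M/d³; compute that for each body.
Moon B: (3.2 × 10²¹) / (3.7 × 10⁸)³ = 6.317 × 10⁻⁵
Moon T: (5.4 × 10²¹) / (3.4 × 10⁹)³ = 1.374 × 10⁻⁷
Ratio (larger/smaller) = 460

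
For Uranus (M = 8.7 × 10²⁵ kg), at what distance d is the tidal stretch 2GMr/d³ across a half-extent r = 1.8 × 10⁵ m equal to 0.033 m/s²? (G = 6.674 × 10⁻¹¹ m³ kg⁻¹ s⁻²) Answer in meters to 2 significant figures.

2GMr/d³ = a_tidal  ⇒  d = (2GMr / a_tidal)^(1/3)
d = (2 × 6.674×10⁻¹¹ × (8.7 × 10²⁵) × (1.8 × 10⁵) / (0.033))^(1/3)
  = 4.0 × 10⁷ m

4.0 × 10⁷ m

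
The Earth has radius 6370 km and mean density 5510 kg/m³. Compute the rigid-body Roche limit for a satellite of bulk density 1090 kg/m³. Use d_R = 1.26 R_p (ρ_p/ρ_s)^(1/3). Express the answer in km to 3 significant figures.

13800 km

d_R = 1.26 × 6370 km × (5510/1090)^(1/3)
    = 13800 km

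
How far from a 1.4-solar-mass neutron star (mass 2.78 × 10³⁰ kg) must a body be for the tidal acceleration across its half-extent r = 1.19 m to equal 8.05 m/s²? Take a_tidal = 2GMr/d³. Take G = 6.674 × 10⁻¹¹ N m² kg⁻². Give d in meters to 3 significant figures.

3.80 × 10⁶ m

2GMr/d³ = a_tidal  ⇒  d = (2GMr / a_tidal)^(1/3)
d = (2 × 6.674×10⁻¹¹ × (2.78 × 10³⁰) × (1.19) / (8.05))^(1/3)
  = 3.80 × 10⁶ m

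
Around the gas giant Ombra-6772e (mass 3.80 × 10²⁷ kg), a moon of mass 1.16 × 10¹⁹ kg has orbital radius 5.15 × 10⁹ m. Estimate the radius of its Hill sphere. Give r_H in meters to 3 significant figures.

r_H ≈ a (m/3M)^(1/3)
    = (5.15 × 10⁹) × (1.16 × 10¹⁹ / (3 × 3.80 × 10²⁷))^(1/3)
    = 5.18 × 10⁶ m

5.18 × 10⁶ m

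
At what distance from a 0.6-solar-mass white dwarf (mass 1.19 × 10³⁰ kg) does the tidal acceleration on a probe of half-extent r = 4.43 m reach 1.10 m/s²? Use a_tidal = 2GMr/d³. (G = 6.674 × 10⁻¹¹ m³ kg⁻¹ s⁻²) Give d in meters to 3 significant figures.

2GMr/d³ = a_tidal  ⇒  d = (2GMr / a_tidal)^(1/3)
d = (2 × 6.674×10⁻¹¹ × (1.19 × 10³⁰) × (4.43) / (1.10))^(1/3)
  = 8.62 × 10⁶ m

8.62 × 10⁶ m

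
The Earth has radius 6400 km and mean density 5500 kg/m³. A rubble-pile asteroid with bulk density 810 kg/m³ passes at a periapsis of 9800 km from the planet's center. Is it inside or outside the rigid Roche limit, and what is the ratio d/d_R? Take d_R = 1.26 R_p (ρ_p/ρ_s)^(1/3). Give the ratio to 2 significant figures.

inside; d/d_R ≈ 0.64

d_R = 1.26 × (6400 km) × (5500/810)^(1/3) = 15270 km
d/d_R = (9800) / (15270) = 0.64
Since d/d_R < 1, the body is inside the Roche limit.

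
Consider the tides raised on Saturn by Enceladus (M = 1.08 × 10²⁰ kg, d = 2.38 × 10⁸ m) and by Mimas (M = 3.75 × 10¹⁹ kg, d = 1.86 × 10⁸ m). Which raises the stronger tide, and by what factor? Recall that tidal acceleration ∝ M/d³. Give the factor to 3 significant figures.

Enceladus, by a factor of ≈ 1.37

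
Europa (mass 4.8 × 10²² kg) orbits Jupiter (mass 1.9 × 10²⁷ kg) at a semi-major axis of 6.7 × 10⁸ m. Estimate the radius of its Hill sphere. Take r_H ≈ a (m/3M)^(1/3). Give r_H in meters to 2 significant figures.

r_H ≈ a (m/3M)^(1/3)
    = (6.7 × 10⁸) × (4.8 × 10²² / (3 × 1.9 × 10²⁷))^(1/3)
    = 1.4 × 10⁷ m

1.4 × 10⁷ m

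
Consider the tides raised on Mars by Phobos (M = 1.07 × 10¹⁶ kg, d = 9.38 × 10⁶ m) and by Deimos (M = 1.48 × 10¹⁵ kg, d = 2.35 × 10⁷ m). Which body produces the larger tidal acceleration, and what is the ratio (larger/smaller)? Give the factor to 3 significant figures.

Phobos, by a factor of ≈ 114

Tidal stretch scales as M/d³; compute that for each body.
Phobos: (1.07 × 10¹⁶) / (9.38 × 10⁶)³ = 1.297 × 10⁻⁵
Deimos: (1.48 × 10¹⁵) / (2.35 × 10⁷)³ = 1.140 × 10⁻⁷
Ratio (larger/smaller) = 114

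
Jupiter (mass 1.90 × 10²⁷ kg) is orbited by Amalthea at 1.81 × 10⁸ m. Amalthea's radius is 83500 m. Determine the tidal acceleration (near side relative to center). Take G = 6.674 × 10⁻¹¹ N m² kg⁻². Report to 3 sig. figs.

3.57 × 10⁻³ m/s²

Since r ≪ d, expand the inverse-square field across one radius to get the leading 2GMr/d³ term.
Δa = 2GMr/d³
   = 2 × (6.674 × 10⁻¹¹) × (1.90 × 10²⁷) × (83500) / (1.81 × 10⁸)³
   = 3.57 × 10⁻³ m/s²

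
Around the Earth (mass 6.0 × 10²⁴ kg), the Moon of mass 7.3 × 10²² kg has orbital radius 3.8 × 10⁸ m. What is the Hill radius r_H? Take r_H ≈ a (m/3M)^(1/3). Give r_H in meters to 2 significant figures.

6.1 × 10⁷ m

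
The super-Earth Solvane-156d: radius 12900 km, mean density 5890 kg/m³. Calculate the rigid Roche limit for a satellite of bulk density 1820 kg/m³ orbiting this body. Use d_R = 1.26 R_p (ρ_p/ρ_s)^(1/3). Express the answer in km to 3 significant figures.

d_R = 1.26 × 12900 km × (5890/1820)^(1/3)
    = 24000 km

24000 km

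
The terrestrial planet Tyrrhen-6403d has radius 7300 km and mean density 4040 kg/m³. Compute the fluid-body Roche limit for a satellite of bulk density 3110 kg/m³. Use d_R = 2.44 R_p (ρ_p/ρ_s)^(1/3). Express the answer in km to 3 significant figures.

d_R = 2.44 × 7300 km × (4040/3110)^(1/3)
    = 19400 km

19400 km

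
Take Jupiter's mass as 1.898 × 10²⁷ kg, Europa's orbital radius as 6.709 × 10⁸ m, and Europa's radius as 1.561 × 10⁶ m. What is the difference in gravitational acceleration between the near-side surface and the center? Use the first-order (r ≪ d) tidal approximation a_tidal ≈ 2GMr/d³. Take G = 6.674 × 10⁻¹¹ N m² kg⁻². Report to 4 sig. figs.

1.310 × 10⁻³ m/s²

Δg = 2GMr/d³
   = 2 × (6.674 × 10⁻¹¹) × (1.898 × 10²⁷) × (1.561 × 10⁶) / (6.709 × 10⁸)³
   = 1.310 × 10⁻³ m/s²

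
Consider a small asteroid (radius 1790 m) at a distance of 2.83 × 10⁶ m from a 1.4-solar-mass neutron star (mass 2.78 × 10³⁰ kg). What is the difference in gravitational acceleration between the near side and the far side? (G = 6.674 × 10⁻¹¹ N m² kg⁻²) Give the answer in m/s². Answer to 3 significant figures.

5.86 × 10⁴ m/s²

Δg = 4GMr/d³
   = 4 × (6.674 × 10⁻¹¹) × (2.78 × 10³⁰) × (1790) / (2.83 × 10⁶)³
   = 5.86 × 10⁴ m/s²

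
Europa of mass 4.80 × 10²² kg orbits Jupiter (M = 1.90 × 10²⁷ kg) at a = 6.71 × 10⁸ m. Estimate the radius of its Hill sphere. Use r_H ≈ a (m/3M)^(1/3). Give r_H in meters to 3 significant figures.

r_H ≈ a (m/3M)^(1/3)
    = (6.71 × 10⁸) × (4.80 × 10²² / (3 × 1.90 × 10²⁷))^(1/3)
    = 1.37 × 10⁷ m

1.37 × 10⁷ m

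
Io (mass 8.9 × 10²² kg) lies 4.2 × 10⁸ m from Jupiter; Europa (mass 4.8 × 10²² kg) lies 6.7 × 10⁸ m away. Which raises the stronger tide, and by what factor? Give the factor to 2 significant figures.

Tidal acceleration ∝ M/d³, so compare M/d³ for each.
Io: (8.9 × 10²²) / (4.2 × 10⁸)³ = 1.201 × 10⁻³
Europa: (4.8 × 10²²) / (6.7 × 10⁸)³ = 1.596 × 10⁻⁴
Ratio (larger/smaller) = 7.5

Io, by a factor of ≈ 7.5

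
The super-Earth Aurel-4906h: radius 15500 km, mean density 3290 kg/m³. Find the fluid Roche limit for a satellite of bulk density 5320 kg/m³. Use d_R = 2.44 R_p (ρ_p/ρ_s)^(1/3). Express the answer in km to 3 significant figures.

32200 km

d_R = 2.44 × 15500 km × (3290/5320)^(1/3)
    = 32200 km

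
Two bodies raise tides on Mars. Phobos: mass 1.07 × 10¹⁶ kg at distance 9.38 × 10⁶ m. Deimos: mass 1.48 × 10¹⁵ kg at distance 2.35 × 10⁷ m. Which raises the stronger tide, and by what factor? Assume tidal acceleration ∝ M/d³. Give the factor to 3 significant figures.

The tide-raising term goes as M/d³ (the gradient of a 1/d² field).
Phobos: (1.07 × 10¹⁶) / (9.38 × 10⁶)³ = 1.297 × 10⁻⁵
Deimos: (1.48 × 10¹⁵) / (2.35 × 10⁷)³ = 1.140 × 10⁻⁷
Ratio (larger/smaller) = 114

Phobos, by a factor of ≈ 114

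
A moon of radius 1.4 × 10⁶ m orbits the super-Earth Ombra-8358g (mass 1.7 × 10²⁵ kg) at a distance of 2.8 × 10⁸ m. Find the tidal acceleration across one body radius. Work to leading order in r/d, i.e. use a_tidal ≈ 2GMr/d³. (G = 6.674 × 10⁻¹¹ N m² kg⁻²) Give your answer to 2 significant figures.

1.4 × 10⁻⁴ m/s²

The tidal stretch is the gradient of GM/d² times the body's extent r, hence the 1/d³ dependence.
Δa = 2GMr/d³
   = 2 × (6.674 × 10⁻¹¹) × (1.7 × 10²⁵) × (1.4 × 10⁶) / (2.8 × 10⁸)³
   = 1.4 × 10⁻⁴ m/s²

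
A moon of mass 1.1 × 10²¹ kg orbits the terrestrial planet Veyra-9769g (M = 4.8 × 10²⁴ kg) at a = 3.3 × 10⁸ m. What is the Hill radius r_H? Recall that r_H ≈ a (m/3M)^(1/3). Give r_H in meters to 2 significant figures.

r_H ≈ a (m/3M)^(1/3)
    = (3.3 × 10⁸) × (1.1 × 10²¹ / (3 × 4.8 × 10²⁴))^(1/3)
    = 1.4 × 10⁷ m

1.4 × 10⁷ m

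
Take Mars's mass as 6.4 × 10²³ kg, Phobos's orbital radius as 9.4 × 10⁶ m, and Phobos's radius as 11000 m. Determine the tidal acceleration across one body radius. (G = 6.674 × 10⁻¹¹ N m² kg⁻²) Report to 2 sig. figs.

Δg = 2GMr/d³
   = 2 × (6.674 × 10⁻¹¹) × (6.4 × 10²³) × (11000) / (9.4 × 10⁶)³
   = 1.1 × 10⁻³ m/s²

1.1 × 10⁻³ m/s²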